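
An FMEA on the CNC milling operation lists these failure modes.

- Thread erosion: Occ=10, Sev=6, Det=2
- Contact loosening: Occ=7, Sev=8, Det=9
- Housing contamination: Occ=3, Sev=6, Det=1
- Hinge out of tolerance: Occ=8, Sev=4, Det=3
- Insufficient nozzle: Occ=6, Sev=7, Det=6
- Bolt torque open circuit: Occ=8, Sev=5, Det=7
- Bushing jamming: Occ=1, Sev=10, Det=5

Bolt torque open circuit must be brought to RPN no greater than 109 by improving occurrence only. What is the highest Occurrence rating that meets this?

Bolt torque open circuit: S=5, O=8, D=7 → current RPN = 280.
Fixed product = 35. Need 35 × O ≤ 109, so O ≤ 109/35 = 3.11.
Maximum integer Occurrence rating = 3 (gives RPN 105; O=4 would give 140 > 109).

3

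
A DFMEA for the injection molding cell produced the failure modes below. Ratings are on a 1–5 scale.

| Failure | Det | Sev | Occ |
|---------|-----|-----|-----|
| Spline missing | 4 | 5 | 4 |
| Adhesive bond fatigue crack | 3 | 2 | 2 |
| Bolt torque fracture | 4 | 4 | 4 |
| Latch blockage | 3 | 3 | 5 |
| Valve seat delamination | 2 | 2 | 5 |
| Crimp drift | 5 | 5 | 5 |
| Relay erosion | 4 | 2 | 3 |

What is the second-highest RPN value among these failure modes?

80

RPN = Severity × Occurrence × Detection:
  Spline missing: 5 × 4 × 4 = 80
  Adhesive bond fatigue crack: 2 × 2 × 3 = 12
  Bolt torque fracture: 4 × 4 × 4 = 64
  Latch blockage: 3 × 5 × 3 = 45
  Valve seat delamination: 2 × 5 × 2 = 20
  Crimp drift: 5 × 5 × 5 = 125
  Relay erosion: 2 × 3 × 4 = 24
Sorted descending: 125, 80, 64, 45, 24, 20, 12.
The second-highest RPN is 80 (Spline missing).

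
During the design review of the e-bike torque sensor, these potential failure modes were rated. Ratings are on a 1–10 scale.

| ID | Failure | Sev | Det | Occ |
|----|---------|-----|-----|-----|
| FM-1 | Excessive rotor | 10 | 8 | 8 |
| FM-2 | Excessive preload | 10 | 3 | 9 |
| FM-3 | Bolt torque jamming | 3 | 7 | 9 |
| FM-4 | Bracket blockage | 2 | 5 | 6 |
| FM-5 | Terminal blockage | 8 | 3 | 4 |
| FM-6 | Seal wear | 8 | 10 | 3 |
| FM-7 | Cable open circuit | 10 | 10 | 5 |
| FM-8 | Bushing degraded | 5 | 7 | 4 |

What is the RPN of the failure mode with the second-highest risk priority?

500

RPN = Severity × Occurrence × Detection:
  FM-1: 10 × 8 × 8 = 640
  FM-2: 10 × 9 × 3 = 270
  FM-3: 3 × 9 × 7 = 189
  FM-4: 2 × 6 × 5 = 60
  FM-5: 8 × 4 × 3 = 96
  FM-6: 8 × 3 × 10 = 240
  FM-7: 10 × 5 × 10 = 500
  FM-8: 5 × 4 × 7 = 140
Sorted descending: 640, 500, 270, 240, 189, 140, 96, 60.
The second-highest RPN is 500 (FM-7).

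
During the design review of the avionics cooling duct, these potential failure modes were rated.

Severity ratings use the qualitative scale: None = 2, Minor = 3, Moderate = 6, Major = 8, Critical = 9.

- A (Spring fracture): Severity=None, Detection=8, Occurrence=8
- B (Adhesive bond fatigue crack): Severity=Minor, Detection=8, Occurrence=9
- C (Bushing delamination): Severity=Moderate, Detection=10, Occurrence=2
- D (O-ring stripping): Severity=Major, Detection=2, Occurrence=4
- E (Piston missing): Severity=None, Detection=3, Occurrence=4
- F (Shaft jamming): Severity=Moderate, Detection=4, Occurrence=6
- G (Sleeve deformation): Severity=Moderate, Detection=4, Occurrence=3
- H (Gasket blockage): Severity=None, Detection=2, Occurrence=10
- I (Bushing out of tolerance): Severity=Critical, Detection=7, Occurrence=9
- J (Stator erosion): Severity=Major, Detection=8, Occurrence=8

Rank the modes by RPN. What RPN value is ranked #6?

RPN = Severity × Occurrence × Detection:
  A: 2 × 8 × 8 = 128
  B: 3 × 9 × 8 = 216
  C: 6 × 2 × 10 = 120
  D: 8 × 4 × 2 = 64
  E: 2 × 4 × 3 = 24
  F: 6 × 6 × 4 = 144
  G: 6 × 3 × 4 = 72
  H: 2 × 10 × 2 = 40
  I: 9 × 9 × 7 = 567
  J: 8 × 8 × 8 = 512
Sorted descending: 567, 512, 216, 144, 128, 120, 72, 64, 40, 24.
The sixth-highest RPN is 120 (C).

120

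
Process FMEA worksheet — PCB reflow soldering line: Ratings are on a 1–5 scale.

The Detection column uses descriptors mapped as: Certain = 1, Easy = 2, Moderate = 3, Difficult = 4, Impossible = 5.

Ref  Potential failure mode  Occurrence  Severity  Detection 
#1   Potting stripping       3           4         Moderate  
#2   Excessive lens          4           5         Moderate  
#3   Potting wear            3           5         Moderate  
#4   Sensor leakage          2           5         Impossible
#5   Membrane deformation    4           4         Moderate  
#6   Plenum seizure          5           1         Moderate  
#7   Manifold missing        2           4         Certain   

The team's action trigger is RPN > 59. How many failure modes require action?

1

RPN = Severity × Occurrence × Detection:
  #1: 4 × 3 × 3 = 36
  #2: 5 × 4 × 3 = 60
  #3: 5 × 3 × 3 = 45
  #4: 5 × 2 × 5 = 50
  #5: 4 × 4 × 3 = 48
  #6: 1 × 5 × 3 = 15
  #7: 4 × 2 × 1 = 8
Modes with RPN > 59: #2 (60) → 1.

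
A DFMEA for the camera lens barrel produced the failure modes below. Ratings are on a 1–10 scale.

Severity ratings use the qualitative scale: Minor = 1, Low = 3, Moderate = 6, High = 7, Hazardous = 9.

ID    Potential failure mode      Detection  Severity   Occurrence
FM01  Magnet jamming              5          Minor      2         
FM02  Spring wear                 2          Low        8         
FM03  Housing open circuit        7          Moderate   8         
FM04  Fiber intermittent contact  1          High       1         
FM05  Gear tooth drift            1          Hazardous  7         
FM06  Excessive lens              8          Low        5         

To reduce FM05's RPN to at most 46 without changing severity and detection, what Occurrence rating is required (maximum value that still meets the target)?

FM05: S=9, O=7, D=1 → current RPN = 63.
Fixed product = 9. Need 9 × O ≤ 46, so O ≤ 46/9 = 5.11.
Maximum integer Occurrence rating = 5 (gives RPN 45; O=6 would give 54 > 46).

5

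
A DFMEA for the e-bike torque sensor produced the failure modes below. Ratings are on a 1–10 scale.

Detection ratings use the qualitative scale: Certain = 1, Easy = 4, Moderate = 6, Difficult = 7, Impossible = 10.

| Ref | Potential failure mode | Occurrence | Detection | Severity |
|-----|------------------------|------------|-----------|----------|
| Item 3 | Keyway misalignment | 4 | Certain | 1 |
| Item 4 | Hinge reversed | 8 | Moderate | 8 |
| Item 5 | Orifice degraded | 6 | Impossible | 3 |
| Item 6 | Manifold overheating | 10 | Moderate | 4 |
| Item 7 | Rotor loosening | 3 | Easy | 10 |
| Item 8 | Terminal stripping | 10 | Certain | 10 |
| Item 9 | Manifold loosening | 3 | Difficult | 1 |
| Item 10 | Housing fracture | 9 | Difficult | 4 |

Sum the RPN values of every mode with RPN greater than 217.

RPN = Severity × Occurrence × Detection:
  Item 3: 1 × 4 × 1 = 4
  Item 4: 8 × 8 × 6 = 384
  Item 5: 3 × 6 × 10 = 180
  Item 6: 4 × 10 × 6 = 240
  Item 7: 10 × 3 × 4 = 120
  Item 8: 10 × 10 × 1 = 100
  Item 9: 1 × 3 × 7 = 21
  Item 10: 4 × 9 × 7 = 252
RPN > 217: Item 4 (384), Item 6 (240), Item 10 (252).
Sum: 384 + 240 + 252 = 876.

876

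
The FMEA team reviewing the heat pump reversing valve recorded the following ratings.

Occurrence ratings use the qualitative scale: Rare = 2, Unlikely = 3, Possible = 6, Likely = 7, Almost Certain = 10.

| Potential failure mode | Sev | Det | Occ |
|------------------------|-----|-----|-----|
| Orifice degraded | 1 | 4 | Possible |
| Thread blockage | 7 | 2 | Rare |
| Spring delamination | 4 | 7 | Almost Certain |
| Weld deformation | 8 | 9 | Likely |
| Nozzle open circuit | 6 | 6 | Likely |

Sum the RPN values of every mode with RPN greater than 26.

RPN = Severity × Occurrence × Detection:
  Orifice degraded: 1 × 6 × 4 = 24
  Thread blockage: 7 × 2 × 2 = 28
  Spring delamination: 4 × 10 × 7 = 280
  Weld deformation: 8 × 7 × 9 = 504
  Nozzle open circuit: 6 × 7 × 6 = 252
RPN > 26: Thread blockage (28), Spring delamination (280), Weld deformation (504), Nozzle open circuit (252).
Sum: 28 + 280 + 504 + 252 = 1064.

1064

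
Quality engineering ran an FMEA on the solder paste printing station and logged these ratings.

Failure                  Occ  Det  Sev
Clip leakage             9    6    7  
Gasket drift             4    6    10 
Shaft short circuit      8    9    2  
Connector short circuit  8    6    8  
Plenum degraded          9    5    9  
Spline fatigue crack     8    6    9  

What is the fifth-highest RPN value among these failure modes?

240

RPN = Severity × Occurrence × Detection:
  Clip leakage: 7 × 9 × 6 = 378
  Gasket drift: 10 × 4 × 6 = 240
  Shaft short circuit: 2 × 8 × 9 = 144
  Connector short circuit: 8 × 8 × 6 = 384
  Plenum degraded: 9 × 9 × 5 = 405
  Spline fatigue crack: 9 × 8 × 6 = 432
Sorted descending: 432, 405, 384, 378, 240, 144.
The fifth-highest RPN is 240 (Gasket drift).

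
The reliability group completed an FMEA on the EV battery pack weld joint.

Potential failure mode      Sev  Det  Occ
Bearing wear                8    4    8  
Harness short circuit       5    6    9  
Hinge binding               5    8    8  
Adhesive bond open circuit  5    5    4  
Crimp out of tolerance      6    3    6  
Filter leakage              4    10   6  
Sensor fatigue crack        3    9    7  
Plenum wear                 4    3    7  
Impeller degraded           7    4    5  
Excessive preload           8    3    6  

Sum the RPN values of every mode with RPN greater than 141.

RPN = Severity × Occurrence × Detection:
  Bearing wear: 8 × 8 × 4 = 256
  Harness short circuit: 5 × 9 × 6 = 270
  Hinge binding: 5 × 8 × 8 = 320
  Adhesive bond open circuit: 5 × 4 × 5 = 100
  Crimp out of tolerance: 6 × 6 × 3 = 108
  Filter leakage: 4 × 6 × 10 = 240
  Sensor fatigue crack: 3 × 7 × 9 = 189
  Plenum wear: 4 × 7 × 3 = 84
  Impeller degraded: 7 × 5 × 4 = 140
  Excessive preload: 8 × 6 × 3 = 144
RPN > 141: Bearing wear (256), Harness short circuit (270), Hinge binding (320), Filter leakage (240), Sensor fatigue crack (189), Excessive preload (144).
Sum: 256 + 270 + 320 + 240 + 189 + 144 = 1419.

1419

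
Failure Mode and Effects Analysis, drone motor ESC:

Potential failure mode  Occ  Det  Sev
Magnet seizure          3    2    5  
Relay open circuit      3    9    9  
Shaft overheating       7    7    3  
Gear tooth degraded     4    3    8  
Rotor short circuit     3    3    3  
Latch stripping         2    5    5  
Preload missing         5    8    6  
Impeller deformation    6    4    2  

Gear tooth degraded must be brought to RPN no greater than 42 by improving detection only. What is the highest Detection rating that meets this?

Gear tooth degraded: S=8, O=4, D=3 → current RPN = 96.
Fixed product = 32. Need 32 × D ≤ 42, so D ≤ 42/32 = 1.31.
Maximum integer Detection rating = 1 (gives RPN 32; D=2 would give 64 > 42).

1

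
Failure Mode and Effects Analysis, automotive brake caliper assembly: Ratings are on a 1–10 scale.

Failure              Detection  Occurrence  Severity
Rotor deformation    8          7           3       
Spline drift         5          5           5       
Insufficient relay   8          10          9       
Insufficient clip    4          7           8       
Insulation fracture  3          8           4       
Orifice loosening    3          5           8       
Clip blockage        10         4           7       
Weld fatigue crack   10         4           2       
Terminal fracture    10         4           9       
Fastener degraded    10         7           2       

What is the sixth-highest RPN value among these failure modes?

RPN = Severity × Occurrence × Detection:
  Rotor deformation: 3 × 7 × 8 = 168
  Spline drift: 5 × 5 × 5 = 125
  Insufficient relay: 9 × 10 × 8 = 720
  Insufficient clip: 8 × 7 × 4 = 224
  Insulation fracture: 4 × 8 × 3 = 96
  Orifice loosening: 8 × 5 × 3 = 120
  Clip blockage: 7 × 4 × 10 = 280
  Weld fatigue crack: 2 × 4 × 10 = 80
  Terminal fracture: 9 × 4 × 10 = 360
  Fastener degraded: 2 × 7 × 10 = 140
Sorted descending: 720, 360, 280, 224, 168, 140, 125, 120, 96, 80.
The sixth-highest RPN is 140 (Fastener degraded).

140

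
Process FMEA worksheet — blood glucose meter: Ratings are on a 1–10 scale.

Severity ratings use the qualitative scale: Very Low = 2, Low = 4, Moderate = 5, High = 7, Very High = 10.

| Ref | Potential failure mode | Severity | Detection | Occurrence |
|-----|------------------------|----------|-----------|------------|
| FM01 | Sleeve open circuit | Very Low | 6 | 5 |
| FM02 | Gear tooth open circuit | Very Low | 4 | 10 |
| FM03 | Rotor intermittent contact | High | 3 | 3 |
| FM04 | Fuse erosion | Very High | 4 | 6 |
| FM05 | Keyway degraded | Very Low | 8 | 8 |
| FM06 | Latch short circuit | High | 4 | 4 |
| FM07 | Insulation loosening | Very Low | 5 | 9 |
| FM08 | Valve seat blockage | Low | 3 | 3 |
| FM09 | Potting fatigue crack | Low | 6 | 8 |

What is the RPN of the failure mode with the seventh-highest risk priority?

63

RPN = Severity × Occurrence × Detection:
  FM01: 2 × 5 × 6 = 60
  FM02: 2 × 10 × 4 = 80
  FM03: 7 × 3 × 3 = 63
  FM04: 10 × 6 × 4 = 240
  FM05: 2 × 8 × 8 = 128
  FM06: 7 × 4 × 4 = 112
  FM07: 2 × 9 × 5 = 90
  FM08: 4 × 3 × 3 = 36
  FM09: 4 × 8 × 6 = 192
Sorted descending: 240, 192, 128, 112, 90, 80, 63, 60, 36.
The seventh-highest RPN is 63 (FM03).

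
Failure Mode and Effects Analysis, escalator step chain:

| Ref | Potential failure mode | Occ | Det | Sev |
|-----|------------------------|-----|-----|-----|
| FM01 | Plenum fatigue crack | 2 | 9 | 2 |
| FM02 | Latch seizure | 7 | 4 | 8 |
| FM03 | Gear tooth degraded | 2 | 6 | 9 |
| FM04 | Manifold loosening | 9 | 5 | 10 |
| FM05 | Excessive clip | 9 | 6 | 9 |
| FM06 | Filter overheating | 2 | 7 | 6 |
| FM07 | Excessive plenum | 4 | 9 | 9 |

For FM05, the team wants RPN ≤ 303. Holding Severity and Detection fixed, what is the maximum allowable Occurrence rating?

5

FM05: S=9, O=9, D=6 → current RPN = 486.
Fixed product = 54. Need 54 × O ≤ 303, so O ≤ 303/54 = 5.61.
Maximum integer Occurrence rating = 5 (gives RPN 270; O=6 would give 324 > 303).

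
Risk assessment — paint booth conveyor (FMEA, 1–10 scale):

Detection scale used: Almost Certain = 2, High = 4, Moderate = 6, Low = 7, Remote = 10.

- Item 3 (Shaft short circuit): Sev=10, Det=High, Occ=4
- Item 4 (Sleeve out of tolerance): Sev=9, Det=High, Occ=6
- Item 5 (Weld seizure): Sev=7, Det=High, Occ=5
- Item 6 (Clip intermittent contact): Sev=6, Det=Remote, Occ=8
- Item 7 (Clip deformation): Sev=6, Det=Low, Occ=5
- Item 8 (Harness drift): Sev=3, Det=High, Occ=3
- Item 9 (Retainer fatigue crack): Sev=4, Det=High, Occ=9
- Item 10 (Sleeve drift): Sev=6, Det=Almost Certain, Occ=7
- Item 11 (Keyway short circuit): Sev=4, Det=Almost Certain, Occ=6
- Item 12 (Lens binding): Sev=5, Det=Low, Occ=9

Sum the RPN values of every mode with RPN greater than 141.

RPN = Severity × Occurrence × Detection:
  Item 3: 10 × 4 × 4 = 160
  Item 4: 9 × 6 × 4 = 216
  Item 5: 7 × 5 × 4 = 140
  Item 6: 6 × 8 × 10 = 480
  Item 7: 6 × 5 × 7 = 210
  Item 8: 3 × 3 × 4 = 36
  Item 9: 4 × 9 × 4 = 144
  Item 10: 6 × 7 × 2 = 84
  Item 11: 4 × 6 × 2 = 48
  Item 12: 5 × 9 × 7 = 315
RPN > 141: Item 3 (160), Item 4 (216), Item 6 (480), Item 7 (210), Item 9 (144), Item 12 (315).
Sum: 160 + 216 + 480 + 210 + 144 + 315 = 1525.

1525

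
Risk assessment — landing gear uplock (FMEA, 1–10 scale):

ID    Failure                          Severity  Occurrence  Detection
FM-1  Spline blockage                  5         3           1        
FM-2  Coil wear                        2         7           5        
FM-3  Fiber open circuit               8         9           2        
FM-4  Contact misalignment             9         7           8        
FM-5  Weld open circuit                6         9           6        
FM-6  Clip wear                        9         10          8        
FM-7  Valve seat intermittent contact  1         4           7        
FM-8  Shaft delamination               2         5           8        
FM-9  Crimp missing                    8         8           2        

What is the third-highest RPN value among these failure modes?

RPN = Severity × Occurrence × Detection:
  FM-1: 5 × 3 × 1 = 15
  FM-2: 2 × 7 × 5 = 70
  FM-3: 8 × 9 × 2 = 144
  FM-4: 9 × 7 × 8 = 504
  FM-5: 6 × 9 × 6 = 324
  FM-6: 9 × 10 × 8 = 720
  FM-7: 1 × 4 × 7 = 28
  FM-8: 2 × 5 × 8 = 80
  FM-9: 8 × 8 × 2 = 128
Sorted descending: 720, 504, 324, 144, 128, 80, 70, 28, 15.
The third-highest RPN is 324 (FM-5).

324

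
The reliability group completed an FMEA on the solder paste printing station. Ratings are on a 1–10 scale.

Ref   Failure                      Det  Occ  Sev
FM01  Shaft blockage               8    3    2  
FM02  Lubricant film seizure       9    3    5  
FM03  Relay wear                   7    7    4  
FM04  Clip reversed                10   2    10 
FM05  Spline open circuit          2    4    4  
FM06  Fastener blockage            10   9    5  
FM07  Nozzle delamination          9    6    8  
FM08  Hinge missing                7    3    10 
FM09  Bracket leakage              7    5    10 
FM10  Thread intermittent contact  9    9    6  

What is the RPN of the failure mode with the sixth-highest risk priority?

RPN = Severity × Occurrence × Detection:
  FM01: 2 × 3 × 8 = 48
  FM02: 5 × 3 × 9 = 135
  FM03: 4 × 7 × 7 = 196
  FM04: 10 × 2 × 10 = 200
  FM05: 4 × 4 × 2 = 32
  FM06: 5 × 9 × 10 = 450
  FM07: 8 × 6 × 9 = 432
  FM08: 10 × 3 × 7 = 210
  FM09: 10 × 5 × 7 = 350
  FM10: 6 × 9 × 9 = 486
Sorted descending: 486, 450, 432, 350, 210, 200, 196, 135, 48, 32.
The sixth-highest RPN is 200 (FM04).

200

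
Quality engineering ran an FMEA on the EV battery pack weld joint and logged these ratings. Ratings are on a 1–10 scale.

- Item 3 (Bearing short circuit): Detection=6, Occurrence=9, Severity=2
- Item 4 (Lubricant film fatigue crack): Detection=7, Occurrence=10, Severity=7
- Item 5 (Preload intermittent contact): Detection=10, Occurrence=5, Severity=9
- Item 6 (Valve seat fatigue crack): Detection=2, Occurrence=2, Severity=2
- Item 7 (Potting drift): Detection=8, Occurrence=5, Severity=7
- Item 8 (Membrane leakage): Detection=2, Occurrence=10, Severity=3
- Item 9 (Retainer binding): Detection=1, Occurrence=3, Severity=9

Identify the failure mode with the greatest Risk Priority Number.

Item 4

RPN = Severity × Occurrence × Detection:
  Item 3: 2 × 9 × 6 = 108
  Item 4: 7 × 10 × 7 = 490
  Item 5: 9 × 5 × 10 = 450
  Item 6: 2 × 2 × 2 = 8
  Item 7: 7 × 5 × 8 = 280
  Item 8: 3 × 10 × 2 = 60
  Item 9: 9 × 3 × 1 = 27
Highest RPN is 490 → Item 4.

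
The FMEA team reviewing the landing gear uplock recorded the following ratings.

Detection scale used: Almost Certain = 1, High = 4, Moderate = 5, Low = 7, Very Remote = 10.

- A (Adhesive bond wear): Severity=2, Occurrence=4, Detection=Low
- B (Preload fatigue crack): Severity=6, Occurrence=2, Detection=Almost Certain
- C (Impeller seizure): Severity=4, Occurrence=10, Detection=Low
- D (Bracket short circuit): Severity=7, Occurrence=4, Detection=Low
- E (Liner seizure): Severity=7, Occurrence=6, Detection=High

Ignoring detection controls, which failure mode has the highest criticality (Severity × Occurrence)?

E

Criticality = Severity × Occurrence:
  A: 2 × 4 = 8
  B: 6 × 2 = 12
  C: 4 × 10 = 40
  D: 7 × 4 = 28
  E: 7 × 6 = 42
Highest criticality is 42 → E.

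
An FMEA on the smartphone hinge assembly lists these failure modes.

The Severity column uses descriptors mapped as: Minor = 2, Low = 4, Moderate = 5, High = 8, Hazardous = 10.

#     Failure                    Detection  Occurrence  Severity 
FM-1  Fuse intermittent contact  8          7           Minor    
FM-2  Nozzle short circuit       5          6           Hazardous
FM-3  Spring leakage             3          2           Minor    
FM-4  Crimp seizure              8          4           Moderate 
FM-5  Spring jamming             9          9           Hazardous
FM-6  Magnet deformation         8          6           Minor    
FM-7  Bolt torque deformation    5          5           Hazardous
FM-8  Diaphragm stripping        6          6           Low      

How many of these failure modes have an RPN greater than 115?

5

RPN = Severity × Occurrence × Detection:
  FM-1: 2 × 7 × 8 = 112
  FM-2: 10 × 6 × 5 = 300
  FM-3: 2 × 2 × 3 = 12
  FM-4: 5 × 4 × 8 = 160
  FM-5: 10 × 9 × 9 = 810
  FM-6: 2 × 6 × 8 = 96
  FM-7: 10 × 5 × 5 = 250
  FM-8: 4 × 6 × 6 = 144
Modes with RPN > 115: FM-2 (300), FM-4 (160), FM-5 (810), FM-7 (250), FM-8 (144) → 5.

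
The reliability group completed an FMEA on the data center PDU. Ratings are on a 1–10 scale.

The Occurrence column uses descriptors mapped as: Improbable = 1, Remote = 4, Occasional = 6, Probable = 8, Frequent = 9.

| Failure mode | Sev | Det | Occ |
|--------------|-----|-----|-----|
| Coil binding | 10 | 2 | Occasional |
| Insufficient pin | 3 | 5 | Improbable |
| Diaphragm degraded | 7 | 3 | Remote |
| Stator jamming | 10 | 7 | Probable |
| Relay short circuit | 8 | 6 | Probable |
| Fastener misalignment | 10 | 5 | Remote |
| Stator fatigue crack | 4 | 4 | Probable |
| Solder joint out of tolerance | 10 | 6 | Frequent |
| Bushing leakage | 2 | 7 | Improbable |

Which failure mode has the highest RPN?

Stator jamming

RPN = Severity × Occurrence × Detection:
  Coil binding: 10 × 6 × 2 = 120
  Insufficient pin: 3 × 1 × 5 = 15
  Diaphragm degraded: 7 × 4 × 3 = 84
  Stator jamming: 10 × 8 × 7 = 560
  Relay short circuit: 8 × 8 × 6 = 384
  Fastener misalignment: 10 × 4 × 5 = 200
  Stator fatigue crack: 4 × 8 × 4 = 128
  Solder joint out of tolerance: 10 × 9 × 6 = 540
  Bushing leakage: 2 × 1 × 7 = 14
Highest RPN is 560 → Stator jamming.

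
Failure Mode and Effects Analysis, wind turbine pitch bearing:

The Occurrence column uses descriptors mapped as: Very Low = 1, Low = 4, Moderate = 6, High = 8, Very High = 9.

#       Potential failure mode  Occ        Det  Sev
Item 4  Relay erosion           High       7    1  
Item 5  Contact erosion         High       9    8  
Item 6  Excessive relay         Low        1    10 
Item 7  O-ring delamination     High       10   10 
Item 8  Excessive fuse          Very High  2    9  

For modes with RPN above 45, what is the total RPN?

RPN = Severity × Occurrence × Detection:
  Item 4: 1 × 8 × 7 = 56
  Item 5: 8 × 8 × 9 = 576
  Item 6: 10 × 4 × 1 = 40
  Item 7: 10 × 8 × 10 = 800
  Item 8: 9 × 9 × 2 = 162
RPN > 45: Item 4 (56), Item 5 (576), Item 7 (800), Item 8 (162).
Sum: 56 + 576 + 800 + 162 = 1594.

1594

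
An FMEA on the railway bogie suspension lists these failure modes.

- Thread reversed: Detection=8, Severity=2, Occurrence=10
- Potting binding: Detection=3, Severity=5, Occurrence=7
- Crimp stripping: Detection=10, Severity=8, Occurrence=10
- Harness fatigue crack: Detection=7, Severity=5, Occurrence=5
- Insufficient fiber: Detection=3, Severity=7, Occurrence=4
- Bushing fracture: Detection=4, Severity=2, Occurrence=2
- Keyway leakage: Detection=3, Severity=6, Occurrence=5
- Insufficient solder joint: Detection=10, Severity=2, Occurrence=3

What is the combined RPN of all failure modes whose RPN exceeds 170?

975

RPN = Severity × Occurrence × Detection:
  Thread reversed: 2 × 10 × 8 = 160
  Potting binding: 5 × 7 × 3 = 105
  Crimp stripping: 8 × 10 × 10 = 800
  Harness fatigue crack: 5 × 5 × 7 = 175
  Insufficient fiber: 7 × 4 × 3 = 84
  Bushing fracture: 2 × 2 × 4 = 16
  Keyway leakage: 6 × 5 × 3 = 90
  Insufficient solder joint: 2 × 3 × 10 = 60
RPN > 170: Crimp stripping (800), Harness fatigue crack (175).
Sum: 800 + 175 = 975.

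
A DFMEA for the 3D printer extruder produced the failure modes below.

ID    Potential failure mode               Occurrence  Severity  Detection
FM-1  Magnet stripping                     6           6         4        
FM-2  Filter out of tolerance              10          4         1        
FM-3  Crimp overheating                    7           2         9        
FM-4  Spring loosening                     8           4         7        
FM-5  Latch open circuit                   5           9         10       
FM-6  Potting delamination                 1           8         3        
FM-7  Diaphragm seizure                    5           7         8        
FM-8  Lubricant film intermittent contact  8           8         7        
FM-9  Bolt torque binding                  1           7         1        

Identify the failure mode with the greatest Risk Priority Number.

FM-5

RPN = Severity × Occurrence × Detection:
  FM-1: 6 × 6 × 4 = 144
  FM-2: 4 × 10 × 1 = 40
  FM-3: 2 × 7 × 9 = 126
  FM-4: 4 × 8 × 7 = 224
  FM-5: 9 × 5 × 10 = 450
  FM-6: 8 × 1 × 3 = 24
  FM-7: 7 × 5 × 8 = 280
  FM-8: 8 × 8 × 7 = 448
  FM-9: 7 × 1 × 1 = 7
Highest RPN is 450 → FM-5.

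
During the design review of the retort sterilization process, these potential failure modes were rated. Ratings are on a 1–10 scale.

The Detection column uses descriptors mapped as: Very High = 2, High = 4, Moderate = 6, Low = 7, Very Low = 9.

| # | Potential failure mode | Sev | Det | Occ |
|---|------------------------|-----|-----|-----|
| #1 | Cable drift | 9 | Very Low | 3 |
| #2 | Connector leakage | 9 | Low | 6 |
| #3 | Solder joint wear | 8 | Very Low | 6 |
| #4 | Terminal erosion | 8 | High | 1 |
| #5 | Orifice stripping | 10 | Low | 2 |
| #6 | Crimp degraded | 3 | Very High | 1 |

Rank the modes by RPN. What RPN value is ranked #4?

140

RPN = Severity × Occurrence × Detection:
  #1: 9 × 3 × 9 = 243
  #2: 9 × 6 × 7 = 378
  #3: 8 × 6 × 9 = 432
  #4: 8 × 1 × 4 = 32
  #5: 10 × 2 × 7 = 140
  #6: 3 × 1 × 2 = 6
Sorted descending: 432, 378, 243, 140, 32, 6.
The fourth-highest RPN is 140 (#5).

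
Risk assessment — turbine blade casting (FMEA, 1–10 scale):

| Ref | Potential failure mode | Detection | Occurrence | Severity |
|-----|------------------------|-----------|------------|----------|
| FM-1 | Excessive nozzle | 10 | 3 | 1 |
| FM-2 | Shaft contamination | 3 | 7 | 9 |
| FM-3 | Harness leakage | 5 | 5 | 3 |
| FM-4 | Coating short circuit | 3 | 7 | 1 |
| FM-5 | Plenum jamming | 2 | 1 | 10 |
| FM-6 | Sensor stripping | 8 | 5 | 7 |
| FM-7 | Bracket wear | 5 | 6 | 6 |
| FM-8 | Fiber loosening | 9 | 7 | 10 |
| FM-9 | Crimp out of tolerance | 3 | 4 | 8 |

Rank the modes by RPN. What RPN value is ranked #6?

75

RPN = Severity × Occurrence × Detection:
  FM-1: 1 × 3 × 10 = 30
  FM-2: 9 × 7 × 3 = 189
  FM-3: 3 × 5 × 5 = 75
  FM-4: 1 × 7 × 3 = 21
  FM-5: 10 × 1 × 2 = 20
  FM-6: 7 × 5 × 8 = 280
  FM-7: 6 × 6 × 5 = 180
  FM-8: 10 × 7 × 9 = 630
  FM-9: 8 × 4 × 3 = 96
Sorted descending: 630, 280, 189, 180, 96, 75, 30, 21, 20.
The sixth-highest RPN is 75 (FM-3).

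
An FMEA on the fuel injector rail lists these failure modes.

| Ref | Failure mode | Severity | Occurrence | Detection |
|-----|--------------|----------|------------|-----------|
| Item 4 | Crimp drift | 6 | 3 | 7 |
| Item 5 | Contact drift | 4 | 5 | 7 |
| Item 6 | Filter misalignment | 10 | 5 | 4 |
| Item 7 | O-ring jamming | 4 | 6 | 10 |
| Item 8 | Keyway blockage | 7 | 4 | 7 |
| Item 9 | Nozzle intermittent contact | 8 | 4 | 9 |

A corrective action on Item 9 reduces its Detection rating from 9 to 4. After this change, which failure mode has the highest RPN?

RPN = Severity × Occurrence × Detection:
  Item 4: 6 × 3 × 7 = 126
  Item 5: 4 × 5 × 7 = 140
  Item 6: 10 × 5 × 4 = 200
  Item 7: 4 × 6 × 10 = 240
  Item 8: 7 × 4 × 7 = 196
  Item 9: 8 × 4 × 9 = 288
After action: Item 9 → 8 × 4 × 4 = 128.
Revised RPNs: Item 7=240, Item 6=200, Item 8=196, Item 5=140, Item 9=128, Item 4=126.
Highest is now Item 7 (240).

Item 7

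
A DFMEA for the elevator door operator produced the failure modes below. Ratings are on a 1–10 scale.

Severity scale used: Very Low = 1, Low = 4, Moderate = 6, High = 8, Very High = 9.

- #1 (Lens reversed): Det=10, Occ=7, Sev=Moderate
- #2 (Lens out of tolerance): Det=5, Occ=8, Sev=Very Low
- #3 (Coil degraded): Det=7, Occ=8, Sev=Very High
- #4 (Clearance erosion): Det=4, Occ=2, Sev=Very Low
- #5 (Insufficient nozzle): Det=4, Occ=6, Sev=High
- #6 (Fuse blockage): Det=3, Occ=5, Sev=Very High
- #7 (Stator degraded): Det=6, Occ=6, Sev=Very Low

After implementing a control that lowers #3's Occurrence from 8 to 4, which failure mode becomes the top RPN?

#1

RPN = Severity × Occurrence × Detection:
  #1: 6 × 7 × 10 = 420
  #2: 1 × 8 × 5 = 40
  #3: 9 × 8 × 7 = 504
  #4: 1 × 2 × 4 = 8
  #5: 8 × 6 × 4 = 192
  #6: 9 × 5 × 3 = 135
  #7: 1 × 6 × 6 = 36
After action: #3 → 9 × 4 × 7 = 252.
Revised RPNs: #1=420, #3=252, #5=192, #6=135, #2=40, #7=36, #4=8.
Highest is now #1 (420).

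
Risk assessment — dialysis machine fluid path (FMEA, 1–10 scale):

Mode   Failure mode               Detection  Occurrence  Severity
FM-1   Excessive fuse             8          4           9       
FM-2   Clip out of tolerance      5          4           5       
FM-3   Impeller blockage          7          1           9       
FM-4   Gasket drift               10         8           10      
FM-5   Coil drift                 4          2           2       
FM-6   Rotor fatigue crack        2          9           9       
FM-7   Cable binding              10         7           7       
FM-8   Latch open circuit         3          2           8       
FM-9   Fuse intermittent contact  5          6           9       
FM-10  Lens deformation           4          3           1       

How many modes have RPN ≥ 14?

9

RPN = Severity × Occurrence × Detection:
  FM-1: 9 × 4 × 8 = 288
  FM-2: 5 × 4 × 5 = 100
  FM-3: 9 × 1 × 7 = 63
  FM-4: 10 × 8 × 10 = 800
  FM-5: 2 × 2 × 4 = 16
  FM-6: 9 × 9 × 2 = 162
  FM-7: 7 × 7 × 10 = 490
  FM-8: 8 × 2 × 3 = 48
  FM-9: 9 × 6 × 5 = 270
  FM-10: 1 × 3 × 4 = 12
Modes with RPN ≥ 14: FM-1 (288), FM-2 (100), FM-3 (63), FM-4 (800), FM-5 (16), FM-6 (162), FM-7 (490), FM-8 (48), FM-9 (270) → 9.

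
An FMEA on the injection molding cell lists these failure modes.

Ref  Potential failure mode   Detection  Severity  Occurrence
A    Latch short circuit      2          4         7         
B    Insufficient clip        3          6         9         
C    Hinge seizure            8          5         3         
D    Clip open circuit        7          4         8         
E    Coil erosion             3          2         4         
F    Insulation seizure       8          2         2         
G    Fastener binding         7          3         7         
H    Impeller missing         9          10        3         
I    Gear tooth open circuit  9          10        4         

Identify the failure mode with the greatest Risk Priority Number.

RPN = Severity × Occurrence × Detection:
  A: 4 × 7 × 2 = 56
  B: 6 × 9 × 3 = 162
  C: 5 × 3 × 8 = 120
  D: 4 × 8 × 7 = 224
  E: 2 × 4 × 3 = 24
  F: 2 × 2 × 8 = 32
  G: 3 × 7 × 7 = 147
  H: 10 × 3 × 9 = 270
  I: 10 × 4 × 9 = 360
Highest RPN is 360 → I.

I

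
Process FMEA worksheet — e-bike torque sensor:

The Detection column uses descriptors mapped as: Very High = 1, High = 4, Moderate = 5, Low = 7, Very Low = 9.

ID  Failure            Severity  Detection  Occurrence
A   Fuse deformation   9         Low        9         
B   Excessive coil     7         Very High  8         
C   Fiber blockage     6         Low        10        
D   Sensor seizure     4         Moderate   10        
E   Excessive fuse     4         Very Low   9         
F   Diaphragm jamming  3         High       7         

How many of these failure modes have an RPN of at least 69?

5

RPN = Severity × Occurrence × Detection:
  A: 9 × 9 × 7 = 567
  B: 7 × 8 × 1 = 56
  C: 6 × 10 × 7 = 420
  D: 4 × 10 × 5 = 200
  E: 4 × 9 × 9 = 324
  F: 3 × 7 × 4 = 84
Modes with RPN ≥ 69: A (567), C (420), D (200), E (324), F (84) → 5.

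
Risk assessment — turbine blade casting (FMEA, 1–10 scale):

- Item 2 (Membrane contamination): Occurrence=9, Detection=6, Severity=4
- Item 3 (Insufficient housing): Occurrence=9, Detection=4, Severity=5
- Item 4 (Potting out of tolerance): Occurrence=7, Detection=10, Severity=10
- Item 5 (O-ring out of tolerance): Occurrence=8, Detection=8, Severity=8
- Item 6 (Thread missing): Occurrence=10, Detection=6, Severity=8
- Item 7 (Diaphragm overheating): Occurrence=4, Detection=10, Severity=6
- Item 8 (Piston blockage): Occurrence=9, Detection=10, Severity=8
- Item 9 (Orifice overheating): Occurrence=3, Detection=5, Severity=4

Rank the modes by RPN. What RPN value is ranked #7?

180

RPN = Severity × Occurrence × Detection:
  Item 2: 4 × 9 × 6 = 216
  Item 3: 5 × 9 × 4 = 180
  Item 4: 10 × 7 × 10 = 700
  Item 5: 8 × 8 × 8 = 512
  Item 6: 8 × 10 × 6 = 480
  Item 7: 6 × 4 × 10 = 240
  Item 8: 8 × 9 × 10 = 720
  Item 9: 4 × 3 × 5 = 60
Sorted descending: 720, 700, 512, 480, 240, 216, 180, 60.
The seventh-highest RPN is 180 (Item 3).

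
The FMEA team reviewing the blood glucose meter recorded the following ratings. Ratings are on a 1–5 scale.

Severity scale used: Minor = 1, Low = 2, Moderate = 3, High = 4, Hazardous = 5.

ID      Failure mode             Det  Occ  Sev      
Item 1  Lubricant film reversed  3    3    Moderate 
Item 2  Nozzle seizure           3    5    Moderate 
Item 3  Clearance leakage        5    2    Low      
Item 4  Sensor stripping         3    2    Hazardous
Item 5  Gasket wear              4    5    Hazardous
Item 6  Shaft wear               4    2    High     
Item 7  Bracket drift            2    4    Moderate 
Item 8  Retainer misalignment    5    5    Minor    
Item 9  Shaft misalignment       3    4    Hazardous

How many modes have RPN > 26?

6

RPN = Severity × Occurrence × Detection:
  Item 1: 3 × 3 × 3 = 27
  Item 2: 3 × 5 × 3 = 45
  Item 3: 2 × 2 × 5 = 20
  Item 4: 5 × 2 × 3 = 30
  Item 5: 5 × 5 × 4 = 100
  Item 6: 4 × 2 × 4 = 32
  Item 7: 3 × 4 × 2 = 24
  Item 8: 1 × 5 × 5 = 25
  Item 9: 5 × 4 × 3 = 60
Modes with RPN > 26: Item 1 (27), Item 2 (45), Item 4 (30), Item 5 (100), Item 6 (32), Item 9 (60) → 6.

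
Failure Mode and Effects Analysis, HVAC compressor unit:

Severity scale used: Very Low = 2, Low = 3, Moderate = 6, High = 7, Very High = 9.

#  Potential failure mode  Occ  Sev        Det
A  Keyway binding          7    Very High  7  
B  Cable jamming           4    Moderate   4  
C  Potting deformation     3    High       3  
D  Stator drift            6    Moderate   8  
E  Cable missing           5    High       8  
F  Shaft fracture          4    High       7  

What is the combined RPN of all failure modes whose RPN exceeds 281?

RPN = Severity × Occurrence × Detection:
  A: 9 × 7 × 7 = 441
  B: 6 × 4 × 4 = 96
  C: 7 × 3 × 3 = 63
  D: 6 × 6 × 8 = 288
  E: 7 × 5 × 8 = 280
  F: 7 × 4 × 7 = 196
RPN > 281: A (441), D (288).
Sum: 441 + 288 = 729.

729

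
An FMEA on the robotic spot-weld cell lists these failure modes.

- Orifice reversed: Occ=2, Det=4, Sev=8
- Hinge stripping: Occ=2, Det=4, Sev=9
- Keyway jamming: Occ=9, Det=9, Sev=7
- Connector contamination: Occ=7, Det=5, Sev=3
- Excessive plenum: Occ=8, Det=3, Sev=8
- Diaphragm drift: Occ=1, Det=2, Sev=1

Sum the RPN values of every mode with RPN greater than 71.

936

RPN = Severity × Occurrence × Detection:
  Orifice reversed: 8 × 2 × 4 = 64
  Hinge stripping: 9 × 2 × 4 = 72
  Keyway jamming: 7 × 9 × 9 = 567
  Connector contamination: 3 × 7 × 5 = 105
  Excessive plenum: 8 × 8 × 3 = 192
  Diaphragm drift: 1 × 1 × 2 = 2
RPN > 71: Hinge stripping (72), Keyway jamming (567), Connector contamination (105), Excessive plenum (192).
Sum: 72 + 567 + 105 + 192 = 936.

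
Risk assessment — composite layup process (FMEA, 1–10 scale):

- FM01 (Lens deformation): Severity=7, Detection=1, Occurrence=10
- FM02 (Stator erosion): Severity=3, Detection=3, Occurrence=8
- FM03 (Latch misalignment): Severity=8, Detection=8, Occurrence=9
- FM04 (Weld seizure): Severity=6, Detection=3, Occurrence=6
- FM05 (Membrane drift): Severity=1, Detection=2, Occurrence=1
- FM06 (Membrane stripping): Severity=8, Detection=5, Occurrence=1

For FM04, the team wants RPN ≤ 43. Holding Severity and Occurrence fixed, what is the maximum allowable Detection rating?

FM04: S=6, O=6, D=3 → current RPN = 108.
Fixed product = 36. Need 36 × D ≤ 43, so D ≤ 43/36 = 1.19.
Maximum integer Detection rating = 1 (gives RPN 36; D=2 would give 72 > 43).

1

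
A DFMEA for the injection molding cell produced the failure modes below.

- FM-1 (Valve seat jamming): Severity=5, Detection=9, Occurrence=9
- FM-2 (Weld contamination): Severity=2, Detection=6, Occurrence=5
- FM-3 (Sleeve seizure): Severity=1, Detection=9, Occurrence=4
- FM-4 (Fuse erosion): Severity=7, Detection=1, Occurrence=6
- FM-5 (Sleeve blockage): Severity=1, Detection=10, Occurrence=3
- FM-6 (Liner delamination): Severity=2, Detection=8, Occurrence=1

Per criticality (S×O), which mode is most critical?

Criticality = Severity × Occurrence:
  FM-1: 5 × 9 = 45
  FM-2: 2 × 5 = 10
  FM-3: 1 × 4 = 4
  FM-4: 7 × 6 = 42
  FM-5: 1 × 3 = 3
  FM-6: 2 × 1 = 2
Highest criticality is 45 → FM-1.

FM-1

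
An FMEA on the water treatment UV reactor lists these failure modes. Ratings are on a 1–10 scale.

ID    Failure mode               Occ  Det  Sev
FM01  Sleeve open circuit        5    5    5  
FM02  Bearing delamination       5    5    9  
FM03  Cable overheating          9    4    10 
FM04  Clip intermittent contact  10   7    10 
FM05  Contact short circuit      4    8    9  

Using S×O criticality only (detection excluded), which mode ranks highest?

Criticality = Severity × Occurrence:
  FM01: 5 × 5 = 25
  FM02: 9 × 5 = 45
  FM03: 10 × 9 = 90
  FM04: 10 × 10 = 100
  FM05: 9 × 4 = 36
Highest criticality is 100 → FM04.

FM04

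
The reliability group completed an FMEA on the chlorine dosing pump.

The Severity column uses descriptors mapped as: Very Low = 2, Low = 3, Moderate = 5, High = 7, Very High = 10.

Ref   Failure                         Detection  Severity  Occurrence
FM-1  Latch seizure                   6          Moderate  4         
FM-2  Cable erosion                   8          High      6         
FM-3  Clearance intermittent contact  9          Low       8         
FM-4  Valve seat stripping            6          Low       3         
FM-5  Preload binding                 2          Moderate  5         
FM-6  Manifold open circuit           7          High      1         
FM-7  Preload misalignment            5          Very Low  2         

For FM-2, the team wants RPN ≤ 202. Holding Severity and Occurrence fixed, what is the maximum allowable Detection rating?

FM-2: S=7, O=6, D=8 → current RPN = 336.
Fixed product = 42. Need 42 × D ≤ 202, so D ≤ 202/42 = 4.81.
Maximum integer Detection rating = 4 (gives RPN 168; D=5 would give 210 > 202).

4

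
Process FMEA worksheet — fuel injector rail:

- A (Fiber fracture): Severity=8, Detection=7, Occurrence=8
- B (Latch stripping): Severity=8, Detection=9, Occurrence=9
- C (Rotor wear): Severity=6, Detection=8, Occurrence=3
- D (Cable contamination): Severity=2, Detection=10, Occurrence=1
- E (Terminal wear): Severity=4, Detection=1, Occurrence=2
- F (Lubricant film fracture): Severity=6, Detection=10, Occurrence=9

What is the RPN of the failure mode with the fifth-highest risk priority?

RPN = Severity × Occurrence × Detection:
  A: 8 × 8 × 7 = 448
  B: 8 × 9 × 9 = 648
  C: 6 × 3 × 8 = 144
  D: 2 × 1 × 10 = 20
  E: 4 × 2 × 1 = 8
  F: 6 × 9 × 10 = 540
Sorted descending: 648, 540, 448, 144, 20, 8.
The fifth-highest RPN is 20 (D).

20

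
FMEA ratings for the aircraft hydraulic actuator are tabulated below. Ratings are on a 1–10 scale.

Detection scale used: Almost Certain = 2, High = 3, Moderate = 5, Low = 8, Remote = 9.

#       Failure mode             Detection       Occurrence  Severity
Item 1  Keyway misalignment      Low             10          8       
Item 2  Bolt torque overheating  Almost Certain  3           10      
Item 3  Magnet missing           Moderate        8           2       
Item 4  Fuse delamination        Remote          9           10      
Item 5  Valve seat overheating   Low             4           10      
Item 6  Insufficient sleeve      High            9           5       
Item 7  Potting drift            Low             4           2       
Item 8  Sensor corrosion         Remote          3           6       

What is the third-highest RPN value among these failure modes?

RPN = Severity × Occurrence × Detection:
  Item 1: 8 × 10 × 8 = 640
  Item 2: 10 × 3 × 2 = 60
  Item 3: 2 × 8 × 5 = 80
  Item 4: 10 × 9 × 9 = 810
  Item 5: 10 × 4 × 8 = 320
  Item 6: 5 × 9 × 3 = 135
  Item 7: 2 × 4 × 8 = 64
  Item 8: 6 × 3 × 9 = 162
Sorted descending: 810, 640, 320, 162, 135, 80, 64, 60.
The third-highest RPN is 320 (Item 5).

320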